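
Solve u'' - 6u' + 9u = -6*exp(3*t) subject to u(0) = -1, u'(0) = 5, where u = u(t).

u = -exp(3*t) - 3*t**2*exp(3*t) + 8*t*exp(3*t)

Characteristic equation r² - 6r + 9 = 0 has discriminant (-6)² - 4·(9) = 0, so r = 3 is a repeated root.
Hence u_h = (C1 + C2*t)*exp(3*t).
Since exp(3*t) solves the homogeneous equation (r = 3 is a root of multiplicity 2), multiply the trial by t^2. Try u_p = A*t^2*exp(3*t). Substituting into the equation and dividing by exp(3*t) gives A = -3, so u_p = -3*t^2*exp(3*t).
General solution: u = C1*exp(3*t) - 3*t^2*exp(3*t) + C2*t*exp(3*t).
Apply the initial conditions: u(0) = C1 = -1 and u'(0) = C2 + 3*C1 = 5. Solving gives C1 = -1, C2 = 8.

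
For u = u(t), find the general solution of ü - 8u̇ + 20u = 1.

u = 1/20 + C1*cos(2*t)*exp(4*t) + C2*exp(4*t)*sin(2*t)

Characteristic equation r² - 8r + 20 = 0 has discriminant (-8)² - 4·(20) = -16 < 0, so r = 4 ± 2i.
Hence u_h = C1*cos(2*t)*exp(4*t) + C2*exp(4*t)*sin(2*t).
For the particular solution try u_p = A0. Substituting and matching coefficients of each power of t gives A0 = 1/20, so u_p = 1/20.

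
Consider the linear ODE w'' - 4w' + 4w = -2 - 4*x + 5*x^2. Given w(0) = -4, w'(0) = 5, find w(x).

Characteristic equation r² - 4r + 4 = 0 has discriminant (-4)² - 4·(4) = 0, so r = 2 is a repeated root.
Hence w_h = (C1 + C2*x)*exp(2*x).
For the particular solution try w_p = A0 + A1*x + A2*x^2. Substituting and matching coefficients of each power of x gives A0 = 3/8, A1 = 3/2, A2 = 5/4, so w_p = 3/8 + 3*x/2 + 5*x^2/4.
General solution: w = 3/8 + 3*x/2 + 5*x^2/4 + C1*exp(2*x) + C2*x*exp(2*x).
Apply the initial conditions: w(0) = 3/8 + C1 = -4 and w'(0) = 3/2 + C2 + 2*C1 = 5. Solving gives C1 = -35/8, C2 = 49/4.

w = 3/8 - 35*exp(2*x)/8 + 3*x/2 + 5*x**2/4 + 49*x*exp(2*x)/4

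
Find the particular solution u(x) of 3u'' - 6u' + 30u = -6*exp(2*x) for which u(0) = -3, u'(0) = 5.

Divide through by 3: u'' - 2u' + 10u = -2*exp(2*x).
Characteristic equation r² - 2r + 10 = 0 has discriminant (-2)² - 4·(10) = -36 < 0, so r = 1 ± 3i.
Hence u_h = C1*cos(3*x)*exp(x) + C2*exp(x)*sin(3*x).
Try u_p = A*exp(2*x). Substituting into the equation and dividing by exp(2*x) gives A = -1/5, so u_p = -exp(2*x)/5.
General solution: u = -exp(2*x)/5 + C1*cos(3*x)*exp(x) + C2*exp(x)*sin(3*x).
Apply the initial conditions: u(0) = -1/5 + C1 = -3 and u'(0) = -2/5 + C1 + 3*C2 = 5. Solving gives C1 = -14/5, C2 = 41/15.

u = -exp(2*x)/5 - 14*cos(3*x)*exp(x)/5 + 41*exp(x)*sin(3*x)/15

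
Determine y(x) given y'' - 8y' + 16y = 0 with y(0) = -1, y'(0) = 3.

y = -exp(4*x) + 7*x*exp(4*x)

Characteristic equation r² - 8r + 16 = 0 has discriminant (-8)² - 4·(16) = 0, so r = 4 is a repeated root.
Hence y_h = (C1 + C2*x)*exp(4*x).
Apply the initial conditions: y(0) = C1 = -1 and y'(0) = C2 + 4*C1 = 3. Solving gives C1 = -1, C2 = 7.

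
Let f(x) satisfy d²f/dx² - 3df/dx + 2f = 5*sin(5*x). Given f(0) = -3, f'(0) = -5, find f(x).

Characteristic equation r² - 3r + 2 = 0 factors as (r - 1)(r - 2) = 0, so r = 1, 2.
Hence f_h = C1*exp(x) + C2*exp(2*x).
Try f_p = A*cos(5*x) + B*sin(5*x). Substituting and equating the coefficients of cos(5x) and sin(5x) gives A = 75/754, B = -115/754, so f_p = -115*sin(5*x)/754 + 75*cos(5*x)/754.
General solution: f = -115*sin(5*x)/754 + 75*cos(5*x)/754 + C1*exp(x) + C2*exp(2*x).
Apply the initial conditions: f(0) = 75/754 + C1 + C2 = -3 and f'(0) = -575/754 + C1 + 2*C2 = -5. Solving gives C1 = -51/26, C2 = -33/29.

f = -115*sin(5*x)/754 - 51*exp(x)/26 - 33*exp(2*x)/29 + 75*cos(5*x)/754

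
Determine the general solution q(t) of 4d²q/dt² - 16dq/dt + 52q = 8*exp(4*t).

q = 2*exp(4*t)/13 + C1*cos(3*t)*exp(2*t) + C2*exp(2*t)*sin(3*t)

Divide through by 4: q'' - 4q' + 13q = 2*exp(4*t).
Characteristic equation r² - 4r + 13 = 0 has discriminant (-4)² - 4·(13) = -36 < 0, so r = 2 ± 3i.
Hence q_h = C1*cos(3*t)*exp(2*t) + C2*exp(2*t)*sin(3*t).
Try q_p = A*exp(4*t). Substituting into the equation and dividing by exp(4*t) gives A = 2/13, so q_p = 2*exp(4*t)/13.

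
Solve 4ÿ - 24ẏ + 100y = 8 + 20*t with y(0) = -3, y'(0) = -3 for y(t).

y = 16/125 + t/5 - 391*cos(4*t)*exp(3*t)/125 + 773*exp(3*t)*sin(4*t)/500

Divide through by 4: y'' - 6y' + 25y = 2 + 5*t.
Characteristic equation r² - 6r + 25 = 0 has discriminant (-6)² - 4·(25) = -64 < 0, so r = 3 ± 4i.
Hence y_h = C1*cos(4*t)*exp(3*t) + C2*exp(3*t)*sin(4*t).
For the particular solution try y_p = A0 + A1*t. Substituting and matching coefficients of each power of t gives A0 = 16/125, A1 = 1/5, so y_p = 16/125 + t/5.
General solution: y = 16/125 + t/5 + C1*cos(4*t)*exp(3*t) + C2*exp(3*t)*sin(4*t).
Apply the initial conditions: y(0) = 16/125 + C1 = -3 and y'(0) = 1/5 + 3*C1 + 4*C2 = -3. Solving gives C1 = -391/125, C2 = 773/500.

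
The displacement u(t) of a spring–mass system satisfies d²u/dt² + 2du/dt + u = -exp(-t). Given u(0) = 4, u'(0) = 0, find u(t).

Characteristic equation r² + 2r + 1 = 0 has discriminant (2)² - 4·(1) = 0, so r = -1 is a repeated root.
Hence u_h = (C1 + C2*t)*exp(-t).
Since exp(-t) solves the homogeneous equation (r = -1 is a root of multiplicity 2), multiply the trial by t^2. Try u_p = A*t^2*exp(-t). Substituting into the equation and dividing by exp(-t) gives A = -1/2, so u_p = -t^2*exp(-t)/2.
General solution: u = C1*exp(-t) - t^2*exp(-t)/2 + C2*t*exp(-t).
Apply the initial conditions: u(0) = C1 = 4 and u'(0) = C2 - C1 = 0. Solving gives C1 = 4, C2 = 4.

u = 4*exp(-t) + 4*t*exp(-t) - t**2*exp(-t)/2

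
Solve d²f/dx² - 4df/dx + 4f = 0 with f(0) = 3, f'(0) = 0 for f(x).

f = 3*exp(2*x) - 6*x*exp(2*x)

Characteristic equation r² - 4r + 4 = 0 has discriminant (-4)² - 4·(4) = 0, so r = 2 is a repeated root.
Hence f_h = (C1 + C2*x)*exp(2*x).
Apply the initial conditions: f(0) = C1 = 3 and f'(0) = C2 + 2*C1 = 0. Solving gives C1 = 3, C2 = -6.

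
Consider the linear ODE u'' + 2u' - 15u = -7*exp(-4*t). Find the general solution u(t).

u = C1*exp(-5*t) + C2*exp(3*t) + exp(-4*t)

Characteristic equation r² + 2r - 15 = 0 factors as (r + 5)(r - 3) = 0, so r = -5, 3.
Hence u_h = C1*exp(-5*t) + C2*exp(3*t).
Try u_p = A*exp(-4*t). Substituting into the equation and dividing by exp(-4*t) gives A = 1, so u_p = exp(-4*t).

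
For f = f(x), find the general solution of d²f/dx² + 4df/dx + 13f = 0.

Characteristic equation r² + 4r + 13 = 0 has discriminant (4)² - 4·(13) = -36 < 0, so r = -2 ± 3i.
Hence f_h = C1*cos(3*x)*exp(-2*x) + C2*exp(-2*x)*sin(3*x).

f = C1*cos(3*x)*exp(-2*x) + C2*exp(-2*x)*sin(3*x)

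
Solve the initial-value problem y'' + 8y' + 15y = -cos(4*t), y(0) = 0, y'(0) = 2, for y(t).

Characteristic equation r² + 8r + 15 = 0 factors as (r + 3)(r + 5) = 0, so r = -3, -5.
Hence y_h = C1*exp(-3*t) + C2*exp(-5*t).
Try y_p = A*cos(4*t) + B*sin(4*t). Substituting and equating the coefficients of cos(4t) and sin(4t) gives A = 1/1025, B = -32/1025, so y_p = -32*sin(4*t)/1025 + cos(4*t)/1025.
General solution: y = -32*sin(4*t)/1025 + cos(4*t)/1025 + C1*exp(-3*t) + C2*exp(-5*t).
Apply the initial conditions: y(0) = 1/1025 + C1 + C2 = 0 and y'(0) = -128/1025 - 5*C2 - 3*C1 = 2. Solving gives C1 = 53/50, C2 = -87/82.

y = -87*exp(-5*t)/82 - 32*sin(4*t)/1025 + cos(4*t)/1025 + 53*exp(-3*t)/50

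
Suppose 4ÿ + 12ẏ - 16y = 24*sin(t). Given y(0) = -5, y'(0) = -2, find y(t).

Divide through by 4: y'' + 3y' - 4y = 6*sin(t).
Characteristic equation r² + 3r - 4 = 0 factors as (r + 4)(r - 1) = 0, so r = -4, 1.
Hence y_h = C1*exp(-4*t) + C2*exp(t).
Try y_p = A*cos(t) + B*sin(t). Substituting and equating the coefficients of cos(t) and sin(t) gives A = -9/17, B = -15/17, so y_p = -15*sin(t)/17 - 9*cos(t)/17.
General solution: y = -15*sin(t)/17 - 9*cos(t)/17 + C1*exp(-4*t) + C2*exp(t).
Apply the initial conditions: y(0) = -9/17 + C1 + C2 = -5 and y'(0) = -15/17 + C2 - 4*C1 = -2. Solving gives C1 = -57/85, C2 = -19/5.

y = -57*exp(-4*t)/85 - 19*exp(t)/5 - 15*sin(t)/17 - 9*cos(t)/17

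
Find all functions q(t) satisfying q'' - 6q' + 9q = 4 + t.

Characteristic equation r² - 6r + 9 = 0 has discriminant (-6)² - 4·(9) = 0, so r = 3 is a repeated root.
Hence q_h = (C1 + C2*t)*exp(3*t).
For the particular solution try q_p = A0 + A1*t. Substituting and matching coefficients of each power of t gives A0 = 14/27, A1 = 1/9, so q_p = 14/27 + t/9.

q = 14/27 + t/9 + C1*exp(3*t) + C2*t*exp(3*t)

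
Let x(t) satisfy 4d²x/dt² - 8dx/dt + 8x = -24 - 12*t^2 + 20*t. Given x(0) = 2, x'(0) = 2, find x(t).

x = -2 - 3*t**2/2 - t/2 + 4*cos(t)*exp(t) - 3*exp(t)*sin(t)/2

Divide through by 4: x'' - 2x' + 2x = -6 - 3*t^2 + 5*t.
Characteristic equation r² - 2r + 2 = 0 has discriminant (-2)² - 4·(2) = -4 < 0, so r = 1 ± i.
Hence x_h = C1*cos(t)*exp(t) + C2*exp(t)*sin(t).
For the particular solution try x_p = A0 + A1*t + A2*t^2. Substituting and matching coefficients of each power of t gives A0 = -2, A1 = -1/2, A2 = -3/2, so x_p = -2 - 3*t^2/2 - t/2.
General solution: x = -2 - 3*t^2/2 - t/2 + C1*cos(t)*exp(t) + C2*exp(t)*sin(t).
Apply the initial conditions: x(0) = -2 + C1 = 2 and x'(0) = -1/2 + C1 + C2 = 2. Solving gives C1 = 4, C2 = -3/2.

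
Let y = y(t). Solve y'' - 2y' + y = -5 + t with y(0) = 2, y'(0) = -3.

y = -3 + t + 5*exp(t) - 9*t*exp(t)

Characteristic equation r² - 2r + 1 = 0 has discriminant (-2)² - 4·(1) = 0, so r = 1 is a repeated root.
Hence y_h = (C1 + C2*t)*exp(t).
For the particular solution try y_p = A0 + A1*t. Substituting and matching coefficients of each power of t gives A0 = -3, A1 = 1, so y_p = -3 + t.
General solution: y = -3 + t + C1*exp(t) + C2*t*exp(t).
Apply the initial conditions: y(0) = -3 + C1 = 2 and y'(0) = 1 + C1 + C2 = -3. Solving gives C1 = 5, C2 = -9.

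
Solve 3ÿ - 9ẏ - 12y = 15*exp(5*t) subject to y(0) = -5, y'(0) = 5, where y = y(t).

y = -exp(4*t) - 29*exp(-t)/6 + 5*exp(5*t)/6

Divide through by 3: y'' - 3y' - 4y = 5*exp(5*t).
Characteristic equation r² - 3r - 4 = 0 factors as (r - 4)(r + 1) = 0, so r = 4, -1.
Hence y_h = C1*exp(4*t) + C2*exp(-t).
Try y_p = A*exp(5*t). Substituting into the equation and dividing by exp(5*t) gives A = 5/6, so y_p = 5*exp(5*t)/6.
General solution: y = 5*exp(5*t)/6 + C1*exp(4*t) + C2*exp(-t).
Apply the initial conditions: y(0) = 5/6 + C1 + C2 = -5 and y'(0) = 25/6 - C2 + 4*C1 = 5. Solving gives C1 = -1, C2 = -29/6.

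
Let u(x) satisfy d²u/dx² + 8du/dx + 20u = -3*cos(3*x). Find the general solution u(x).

Characteristic equation r² + 8r + 20 = 0 has discriminant (8)² - 4·(20) = -16 < 0, so r = -4 ± 2i.
Hence u_h = C1*cos(2*x)*exp(-4*x) + C2*exp(-4*x)*sin(2*x).
Try u_p = A*cos(3*x) + B*sin(3*x). Substituting and equating the coefficients of cos(3x) and sin(3x) gives A = -33/697, B = -72/697, so u_p = -72*sin(3*x)/697 - 33*cos(3*x)/697.

u = -72*sin(3*x)/697 - 33*cos(3*x)/697 + C1*cos(2*x)*exp(-4*x) + C2*exp(-4*x)*sin(2*x)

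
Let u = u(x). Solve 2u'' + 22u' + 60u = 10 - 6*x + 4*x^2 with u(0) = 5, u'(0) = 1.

Divide through by 2: u'' + 11u' + 30u = 5 - 3*x + 2*x^2.
Characteristic equation r² + 11r + 30 = 0 factors as (r + 6)(r + 5) = 0, so r = -6, -5.
Hence u_h = C1*exp(-6*x) + C2*exp(-5*x).
For the particular solution try u_p = A0 + A1*x + A2*x^2. Substituting and matching coefficients of each power of x gives A0 = 2927/13500, A1 = -67/450, A2 = 1/15, so u_p = 2927/13500 - 67*x/450 + x^2/15.
General solution: u = 2927/13500 - 67*x/450 + x^2/15 + C1*exp(-6*x) + C2*exp(-5*x).
Apply the initial conditions: u(0) = 2927/13500 + C1 + C2 = 5 and u'(0) = -67/450 - 6*C1 - 5*C2 = 1. Solving gives C1 = -2707/108, C2 = 3731/125.

u = 2927/13500 - 2707*exp(-6*x)/108 - 67*x/450 + x**2/15 + 3731*exp(-5*x)/125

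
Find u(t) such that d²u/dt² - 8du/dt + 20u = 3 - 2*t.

u = 11/100 - t/10 + C1*cos(2*t)*exp(4*t) + C2*exp(4*t)*sin(2*t)

Characteristic equation r² - 8r + 20 = 0 has discriminant (-8)² - 4·(20) = -16 < 0, so r = 4 ± 2i.
Hence u_h = C1*cos(2*t)*exp(4*t) + C2*exp(4*t)*sin(2*t).
For the particular solution try u_p = A0 + A1*t. Substituting and matching coefficients of each power of t gives A0 = 11/100, A1 = -1/10, so u_p = 11/100 - t/10.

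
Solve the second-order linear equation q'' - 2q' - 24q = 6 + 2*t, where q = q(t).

q = -35/144 - t/12 + C1*exp(-4*t) + C2*exp(6*t)

Characteristic equation r² - 2r - 24 = 0 factors as (r + 4)(r - 6) = 0, so r = -4, 6.
Hence q_h = C1*exp(-4*t) + C2*exp(6*t).
For the particular solution try q_p = A0 + A1*t. Substituting and matching coefficients of each power of t gives A0 = -35/144, A1 = -1/12, so q_p = -35/144 - t/12.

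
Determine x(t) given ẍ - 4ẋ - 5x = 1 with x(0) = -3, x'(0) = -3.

x = -1/5 - 29*exp(5*t)/30 - 11*exp(-t)/6

Characteristic equation r² - 4r - 5 = 0 factors as (r - 5)(r + 1) = 0, so r = 5, -1.
Hence x_h = C1*exp(5*t) + C2*exp(-t).
For the particular solution try x_p = A0. Substituting and matching coefficients of each power of t gives A0 = -1/5, so x_p = -1/5.
General solution: x = -1/5 + C1*exp(5*t) + C2*exp(-t).
Apply the initial conditions: x(0) = -1/5 + C1 + C2 = -3 and x'(0) = -C2 + 5*C1 = -3. Solving gives C1 = -29/30, C2 = -11/6.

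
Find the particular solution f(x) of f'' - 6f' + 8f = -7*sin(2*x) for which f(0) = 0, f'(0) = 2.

f = -21*cos(2*x)/40 - 7*sin(2*x)/40 - exp(2*x)/8 + 13*exp(4*x)/20

Characteristic equation r² - 6r + 8 = 0 factors as (r - 2)(r - 4) = 0, so r = 2, 4.
Hence f_h = C1*exp(2*x) + C2*exp(4*x).
Try f_p = A*cos(2*x) + B*sin(2*x). Substituting and equating the coefficients of cos(2x) and sin(2x) gives A = -21/40, B = -7/40, so f_p = -21*cos(2*x)/40 - 7*sin(2*x)/40.
General solution: f = -21*cos(2*x)/40 - 7*sin(2*x)/40 + C1*exp(2*x) + C2*exp(4*x).
Apply the initial conditions: f(0) = -21/40 + C1 + C2 = 0 and f'(0) = -7/20 + 2*C1 + 4*C2 = 2. Solving gives C1 = -1/8, C2 = 13/20.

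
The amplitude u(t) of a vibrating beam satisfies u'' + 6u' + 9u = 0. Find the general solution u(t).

Characteristic equation r² + 6r + 9 = 0 has discriminant (6)² - 4·(9) = 0, so r = -3 is a repeated root.
Hence u_h = (C1 + C2*t)*exp(-3*t).

u = C1*exp(-3*t) + C2*t*exp(-3*t)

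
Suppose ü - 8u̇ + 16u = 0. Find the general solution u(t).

u = C1*exp(4*t) + C2*t*exp(4*t)

Characteristic equation r² - 8r + 16 = 0 has discriminant (-8)² - 4·(16) = 0, so r = 4 is a repeated root.
Hence u_h = (C1 + C2*t)*exp(4*t).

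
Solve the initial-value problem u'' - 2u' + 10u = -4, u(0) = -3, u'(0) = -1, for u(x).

u = -2/5 - 13*cos(3*x)*exp(x)/5 + 8*exp(x)*sin(3*x)/15

Characteristic equation r² - 2r + 10 = 0 has discriminant (-2)² - 4·(10) = -36 < 0, so r = 1 ± 3i.
Hence u_h = C1*cos(3*x)*exp(x) + C2*exp(x)*sin(3*x).
For the particular solution try u_p = A0. Substituting and matching coefficients of each power of x gives A0 = -2/5, so u_p = -2/5.
General solution: u = -2/5 + C1*cos(3*x)*exp(x) + C2*exp(x)*sin(3*x).
Apply the initial conditions: u(0) = -2/5 + C1 = -3 and u'(0) = C1 + 3*C2 = -1. Solving gives C1 = -13/5, C2 = 8/15.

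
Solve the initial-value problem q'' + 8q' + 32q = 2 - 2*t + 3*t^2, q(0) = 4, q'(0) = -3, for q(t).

Characteristic equation r² + 8r + 32 = 0 has discriminant (8)² - 4·(32) = -64 < 0, so r = -4 ± 4i.
Hence q_h = C1*cos(4*t)*exp(-4*t) + C2*exp(-4*t)*sin(4*t).
For the particular solution try q_p = A0 + A1*t + A2*t^2. Substituting and matching coefficients of each power of t gives A0 = 43/512, A1 = -7/64, A2 = 3/32, so q_p = 43/512 - 7*t/64 + 3*t^2/32.
General solution: q = 43/512 - 7*t/64 + 3*t^2/32 + C1*cos(4*t)*exp(-4*t) + C2*exp(-4*t)*sin(4*t).
Apply the initial conditions: q(0) = 43/512 + C1 = 4 and q'(0) = -7/64 - 4*C1 + 4*C2 = -3. Solving gives C1 = 2005/512, C2 = 1635/512.

q = 43/512 - 7*t/64 + 3*t**2/32 + 1635*exp(-4*t)*sin(4*t)/512 + 2005*cos(4*t)*exp(-4*t)/512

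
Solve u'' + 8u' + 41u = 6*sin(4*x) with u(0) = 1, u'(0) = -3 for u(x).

Characteristic equation r² + 8r + 41 = 0 has discriminant (8)² - 4·(41) = -100 < 0, so r = -4 ± 5i.
Hence u_h = C1*cos(5*x)*exp(-4*x) + C2*exp(-4*x)*sin(5*x).
Try u_p = A*cos(4*x) + B*sin(4*x). Substituting and equating the coefficients of cos(4x) and sin(4x) gives A = -192/1649, B = 150/1649, so u_p = -192*cos(4*x)/1649 + 150*sin(4*x)/1649.
General solution: u = -192*cos(4*x)/1649 + 150*sin(4*x)/1649 + C1*cos(5*x)*exp(-4*x) + C2*exp(-4*x)*sin(5*x).
Apply the initial conditions: u(0) = -192/1649 + C1 = 1 and u'(0) = 600/1649 - 4*C1 + 5*C2 = -3. Solving gives C1 = 1841/1649, C2 = 1817/8245.

u = -192*cos(4*x)/1649 + 150*sin(4*x)/1649 + 1817*exp(-4*x)*sin(5*x)/8245 + 1841*cos(5*x)*exp(-4*x)/1649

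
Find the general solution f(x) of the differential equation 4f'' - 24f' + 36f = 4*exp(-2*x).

Divide through by 4: f'' - 6f' + 9f = exp(-2*x).
Characteristic equation r² - 6r + 9 = 0 has discriminant (-6)² - 4·(9) = 0, so r = 3 is a repeated root.
Hence f_h = (C1 + C2*x)*exp(3*x).
Try f_p = A*exp(-2*x). Substituting into the equation and dividing by exp(-2*x) gives A = 1/25, so f_p = exp(-2*x)/25.

f = exp(-2*x)/25 + C1*exp(3*x) + C2*x*exp(3*x)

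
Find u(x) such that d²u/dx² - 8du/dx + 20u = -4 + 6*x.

u = -2/25 + 3*x/10 + C1*cos(2*x)*exp(4*x) + C2*exp(4*x)*sin(2*x)

Characteristic equation r² - 8r + 20 = 0 has discriminant (-8)² - 4·(20) = -16 < 0, so r = 4 ± 2i.
Hence u_h = C1*cos(2*x)*exp(4*x) + C2*exp(4*x)*sin(2*x).
For the particular solution try u_p = A0 + A1*x. Substituting and matching coefficients of each power of x gives A0 = -2/25, A1 = 3/10, so u_p = -2/25 + 3*x/10.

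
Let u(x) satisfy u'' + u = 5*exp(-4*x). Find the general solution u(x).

Characteristic equation r² + 1 = 0 has discriminant (0)² - 4·(1) = -4 < 0, so r = ± i.
Hence u_h = C1*cos(x) + C2*sin(x).
Try u_p = A*exp(-4*x). Substituting into the equation and dividing by exp(-4*x) gives A = 5/17, so u_p = 5*exp(-4*x)/17.

u = 5*exp(-4*x)/17 + C1*cos(x) + C2*sin(x)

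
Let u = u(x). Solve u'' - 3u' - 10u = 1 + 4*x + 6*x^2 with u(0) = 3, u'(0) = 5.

Characteristic equation r² - 3r - 10 = 0 factors as (r + 2)(r - 5) = 0, so r = -2, 5.
Hence u_h = C1*exp(-2*x) + C2*exp(5*x).
For the particular solution try u_p = A0 + A1*x + A2*x^2. Substituting and matching coefficients of each power of x gives A0 = -26/125, A1 = -1/25, A2 = -3/5, so u_p = -26/125 - 3*x^2/5 - x/25.
General solution: u = -26/125 - 3*x^2/5 - x/25 + C1*exp(-2*x) + C2*exp(5*x).
Apply the initial conditions: u(0) = -26/125 + C1 + C2 = 3 and u'(0) = -1/25 - 2*C1 + 5*C2 = 5. Solving gives C1 = 11/7, C2 = 1432/875.

u = -26/125 - 3*x**2/5 - x/25 + 11*exp(-2*x)/7 + 1432*exp(5*x)/875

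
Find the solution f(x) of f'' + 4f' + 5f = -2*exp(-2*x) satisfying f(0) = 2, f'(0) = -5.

Characteristic equation r² + 4r + 5 = 0 has discriminant (4)² - 4·(5) = -4 < 0, so r = -2 ± i.
Hence f_h = C1*cos(x)*exp(-2*x) + C2*exp(-2*x)*sin(x).
Try f_p = A*exp(-2*x). Substituting into the equation and dividing by exp(-2*x) gives A = -2, so f_p = -2*exp(-2*x).
General solution: f = -2*exp(-2*x) + C1*cos(x)*exp(-2*x) + C2*exp(-2*x)*sin(x).
Apply the initial conditions: f(0) = -2 + C1 = 2 and f'(0) = 4 + C2 - 2*C1 = -5. Solving gives C1 = 4, C2 = -1.

f = -2*exp(-2*x) - exp(-2*x)*sin(x) + 4*cos(x)*exp(-2*x)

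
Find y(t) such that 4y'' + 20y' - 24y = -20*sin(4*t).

y = 25*cos(4*t)/221 + 55*sin(4*t)/442 + C1*exp(t) + C2*exp(-6*t)

Divide through by 4: y'' + 5y' - 6y = -5*sin(4*t).
Characteristic equation r² + 5r - 6 = 0 factors as (r - 1)(r + 6) = 0, so r = 1, -6.
Hence y_h = C1*exp(t) + C2*exp(-6*t).
Try y_p = A*cos(4*t) + B*sin(4*t). Substituting and equating the coefficients of cos(4t) and sin(4t) gives A = 25/221, B = 55/442, so y_p = 25*cos(4*t)/221 + 55*sin(4*t)/442.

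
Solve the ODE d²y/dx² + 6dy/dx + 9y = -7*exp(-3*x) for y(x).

y = C1*exp(-3*x) - 7*x**2*exp(-3*x)/2 + C2*x*exp(-3*x)

Characteristic equation r² + 6r + 9 = 0 has discriminant (6)² - 4·(9) = 0, so r = -3 is a repeated root.
Hence y_h = (C1 + C2*x)*exp(-3*x).
Since exp(-3*x) solves the homogeneous equation (r = -3 is a root of multiplicity 2), multiply the trial by x^2. Try y_p = A*x^2*exp(-3*x). Substituting into the equation and dividing by exp(-3*x) gives A = -7/2, so y_p = -7*x^2*exp(-3*x)/2.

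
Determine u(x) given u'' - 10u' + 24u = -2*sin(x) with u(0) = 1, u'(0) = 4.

Characteristic equation r² - 10r + 24 = 0 factors as (r - 4)(r - 6) = 0, so r = 4, 6.
Hence u_h = C1*exp(4*x) + C2*exp(6*x).
Try u_p = A*cos(x) + B*sin(x). Substituting and equating the coefficients of cos(x) and sin(x) gives A = -20/629, B = -46/629, so u_p = -46*sin(x)/629 - 20*cos(x)/629.
General solution: u = -46*sin(x)/629 - 20*cos(x)/629 + C1*exp(4*x) + C2*exp(6*x).
Apply the initial conditions: u(0) = -20/629 + C1 + C2 = 1 and u'(0) = -46/629 + 4*C1 + 6*C2 = 4. Solving gives C1 = 18/17, C2 = -1/37.

u = -46*sin(x)/629 - 20*cos(x)/629 - exp(6*x)/37 + 18*exp(4*x)/17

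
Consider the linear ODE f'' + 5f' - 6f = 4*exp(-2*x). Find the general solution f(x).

f = -exp(-2*x)/3 + C1*exp(x) + C2*exp(-6*x)

Characteristic equation r² + 5r - 6 = 0 factors as (r - 1)(r + 6) = 0, so r = 1, -6.
Hence f_h = C1*exp(x) + C2*exp(-6*x).
Try f_p = A*exp(-2*x). Substituting into the equation and dividing by exp(-2*x) gives A = -1/3, so f_p = -exp(-2*x)/3.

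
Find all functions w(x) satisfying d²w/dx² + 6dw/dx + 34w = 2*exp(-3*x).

w = 2*exp(-3*x)/25 + C1*cos(5*x)*exp(-3*x) + C2*exp(-3*x)*sin(5*x)

Characteristic equation r² + 6r + 34 = 0 has discriminant (6)² - 4·(34) = -100 < 0, so r = -3 ± 5i.
Hence w_h = C1*cos(5*x)*exp(-3*x) + C2*exp(-3*x)*sin(5*x).
Try w_p = A*exp(-3*x). Substituting into the equation and dividing by exp(-3*x) gives A = 2/25, so w_p = 2*exp(-3*x)/25.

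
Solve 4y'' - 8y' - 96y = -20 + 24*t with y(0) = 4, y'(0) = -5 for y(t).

y = 11/48 - t/4 + 31*exp(6*t)/30 + 219*exp(-4*t)/80

Divide through by 4: y'' - 2y' - 24y = -5 + 6*t.
Characteristic equation r² - 2r - 24 = 0 factors as (r + 4)(r - 6) = 0, so r = -4, 6.
Hence y_h = C1*exp(-4*t) + C2*exp(6*t).
For the particular solution try y_p = A0 + A1*t. Substituting and matching coefficients of each power of t gives A0 = 11/48, A1 = -1/4, so y_p = 11/48 - t/4.
General solution: y = 11/48 - t/4 + C1*exp(-4*t) + C2*exp(6*t).
Apply the initial conditions: y(0) = 11/48 + C1 + C2 = 4 and y'(0) = -1/4 - 4*C1 + 6*C2 = -5. Solving gives C1 = 219/80, C2 = 31/30.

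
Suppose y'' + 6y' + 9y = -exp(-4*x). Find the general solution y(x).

Characteristic equation r² + 6r + 9 = 0 has discriminant (6)² - 4·(9) = 0, so r = -3 is a repeated root.
Hence y_h = (C1 + C2*x)*exp(-3*x).
Try y_p = A*exp(-4*x). Substituting into the equation and dividing by exp(-4*x) gives A = -1, so y_p = -exp(-4*x).

y = -exp(-4*x) + C1*exp(-3*x) + C2*x*exp(-3*x)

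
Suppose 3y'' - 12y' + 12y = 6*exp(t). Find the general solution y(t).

Divide through by 3: y'' - 4y' + 4y = 2*exp(t).
Characteristic equation r² - 4r + 4 = 0 has discriminant (-4)² - 4·(4) = 0, so r = 2 is a repeated root.
Hence y_h = (C1 + C2*t)*exp(2*t).
Try y_p = A*exp(t). Substituting into the equation and dividing by exp(t) gives A = 2, so y_p = 2*exp(t).

y = 2*exp(t) + C1*exp(2*t) + C2*t*exp(2*t)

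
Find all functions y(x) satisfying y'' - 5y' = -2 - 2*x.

y = C2 + x**2/5 + 12*x/25 + C1*exp(5*x)

Characteristic equation r² - 5r = 0 factors as (r - 5)r = 0, so r = 5, 0.
Hence y_h = C1*exp(5*x) + C2.
Since 0 is a characteristic root (multiplicity 1), multiply the polynomial trial by x: try y_p = x*(A0 + A1*x). Substituting and matching coefficients of each power of x gives A0 = 12/25, A1 = 1/5, so y_p = x^2/5 + 12*x/25.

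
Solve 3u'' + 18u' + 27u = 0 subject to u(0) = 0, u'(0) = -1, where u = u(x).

u = -x*exp(-3*x)

Divide through by 3: u'' + 6u' + 9u = 0.
Characteristic equation r² + 6r + 9 = 0 has discriminant (6)² - 4·(9) = 0, so r = -3 is a repeated root.
Hence u_h = (C1 + C2*x)*exp(-3*x).
Apply the initial conditions: u(0) = C1 = 0 and u'(0) = C2 - 3*C1 = -1. Solving gives C1 = 0, C2 = -1.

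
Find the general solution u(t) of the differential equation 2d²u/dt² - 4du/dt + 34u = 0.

Divide through by 2: u'' - 2u' + 17u = 0.
Characteristic equation r² - 2r + 17 = 0 has discriminant (-2)² - 4·(17) = -64 < 0, so r = 1 ± 4i.
Hence u_h = C1*cos(4*t)*exp(t) + C2*exp(t)*sin(4*t).

u = C1*cos(4*t)*exp(t) + C2*exp(t)*sin(4*t)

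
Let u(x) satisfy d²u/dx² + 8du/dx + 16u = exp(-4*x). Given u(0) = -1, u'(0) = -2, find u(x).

Characteristic equation r² + 8r + 16 = 0 has discriminant (8)² - 4·(16) = 0, so r = -4 is a repeated root.
Hence u_h = (C1 + C2*x)*exp(-4*x).
Since exp(-4*x) solves the homogeneous equation (r = -4 is a root of multiplicity 2), multiply the trial by x^2. Try u_p = A*x^2*exp(-4*x). Substituting into the equation and dividing by exp(-4*x) gives A = 1/2, so u_p = x^2*exp(-4*x)/2.
General solution: u = C1*exp(-4*x) + x^2*exp(-4*x)/2 + C2*x*exp(-4*x).
Apply the initial conditions: u(0) = C1 = -1 and u'(0) = C2 - 4*C1 = -2. Solving gives C1 = -1, C2 = -6.

u = -exp(-4*x) + x**2*exp(-4*x)/2 - 6*x*exp(-4*x)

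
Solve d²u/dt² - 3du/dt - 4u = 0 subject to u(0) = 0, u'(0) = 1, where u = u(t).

u = -exp(-t)/5 + exp(4*t)/5

Characteristic equation r² - 3r - 4 = 0 factors as (r - 4)(r + 1) = 0, so r = 4, -1.
Hence u_h = C1*exp(4*t) + C2*exp(-t).
Apply the initial conditions: u(0) = C1 + C2 = 0 and u'(0) = -C2 + 4*C1 = 1. Solving gives C1 = 1/5, C2 = -1/5.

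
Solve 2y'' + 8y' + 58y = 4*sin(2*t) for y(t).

y = -16*cos(2*t)/689 + 50*sin(2*t)/689 + C1*cos(5*t)*exp(-2*t) + C2*exp(-2*t)*sin(5*t)

Divide through by 2: y'' + 4y' + 29y = 2*sin(2*t).
Characteristic equation r² + 4r + 29 = 0 has discriminant (4)² - 4·(29) = -100 < 0, so r = -2 ± 5i.
Hence y_h = C1*cos(5*t)*exp(-2*t) + C2*exp(-2*t)*sin(5*t).
Try y_p = A*cos(2*t) + B*sin(2*t). Substituting and equating the coefficients of cos(2t) and sin(2t) gives A = -16/689, B = 50/689, so y_p = -16*cos(2*t)/689 + 50*sin(2*t)/689.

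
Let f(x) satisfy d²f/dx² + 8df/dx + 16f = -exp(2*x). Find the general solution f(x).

Characteristic equation r² + 8r + 16 = 0 has discriminant (8)² - 4·(16) = 0, so r = -4 is a repeated root.
Hence f_h = (C1 + C2*x)*exp(-4*x).
Try f_p = A*exp(2*x). Substituting into the equation and dividing by exp(2*x) gives A = -1/36, so f_p = -exp(2*x)/36.

f = -exp(2*x)/36 + C1*exp(-4*x) + C2*x*exp(-4*x)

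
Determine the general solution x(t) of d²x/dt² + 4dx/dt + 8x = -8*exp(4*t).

x = -exp(4*t)/5 + C1*cos(2*t)*exp(-2*t) + C2*exp(-2*t)*sin(2*t)

Characteristic equation r² + 4r + 8 = 0 has discriminant (4)² - 4·(8) = -16 < 0, so r = -2 ± 2i.
Hence x_h = C1*cos(2*t)*exp(-2*t) + C2*exp(-2*t)*sin(2*t).
Try x_p = A*exp(4*t). Substituting into the equation and dividing by exp(4*t) gives A = -1/5, so x_p = -exp(4*t)/5.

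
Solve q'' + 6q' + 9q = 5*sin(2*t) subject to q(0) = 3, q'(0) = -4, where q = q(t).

q = -60*cos(2*t)/169 + 25*sin(2*t)/169 + 567*exp(-3*t)/169 + 75*t*exp(-3*t)/13

Characteristic equation r² + 6r + 9 = 0 has discriminant (6)² - 4·(9) = 0, so r = -3 is a repeated root.
Hence q_h = (C1 + C2*t)*exp(-3*t).
Try q_p = A*cos(2*t) + B*sin(2*t). Substituting and equating the coefficients of cos(2t) and sin(2t) gives A = -60/169, B = 25/169, so q_p = -60*cos(2*t)/169 + 25*sin(2*t)/169.
General solution: q = -60*cos(2*t)/169 + 25*sin(2*t)/169 + C1*exp(-3*t) + C2*t*exp(-3*t).
Apply the initial conditions: q(0) = -60/169 + C1 = 3 and q'(0) = 50/169 + C2 - 3*C1 = -4. Solving gives C1 = 567/169, C2 = 75/13.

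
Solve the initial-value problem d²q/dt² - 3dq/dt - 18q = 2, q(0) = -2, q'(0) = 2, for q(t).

q = -1/9 - 40*exp(-3*t)/27 - 11*exp(6*t)/27

Characteristic equation r² - 3r - 18 = 0 factors as (r - 6)(r + 3) = 0, so r = 6, -3.
Hence q_h = C1*exp(6*t) + C2*exp(-3*t).
For the particular solution try q_p = A0. Substituting and matching coefficients of each power of t gives A0 = -1/9, so q_p = -1/9.
General solution: q = -1/9 + C1*exp(6*t) + C2*exp(-3*t).
Apply the initial conditions: q(0) = -1/9 + C1 + C2 = -2 and q'(0) = -3*C2 + 6*C1 = 2. Solving gives C1 = -11/27, C2 = -40/27.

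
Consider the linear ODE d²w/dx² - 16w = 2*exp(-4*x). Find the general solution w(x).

Characteristic equation r² - 16 = 0 factors as (r + 4)(r - 4) = 0, so r = -4, 4.
Hence w_h = C1*exp(-4*x) + C2*exp(4*x).
Since exp(-4*x) solves the homogeneous equation (r = -4 is a root of multiplicity 1), multiply the trial by x. Try w_p = A*x*exp(-4*x). Substituting into the equation and dividing by exp(-4*x) gives A = -1/4, so w_p = -x*exp(-4*x)/4.

w = C1*exp(-4*x) + C2*exp(4*x) - x*exp(-4*x)/4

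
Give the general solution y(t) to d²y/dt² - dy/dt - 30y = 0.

y = C1*exp(6*t) + C2*exp(-5*t)

Characteristic equation r² - r - 30 = 0 factors as (r - 6)(r + 5) = 0, so r = 6, -5.
Hence y_h = C1*exp(6*t) + C2*exp(-5*t).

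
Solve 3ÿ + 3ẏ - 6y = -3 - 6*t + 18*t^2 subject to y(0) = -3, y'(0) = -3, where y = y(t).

Divide through by 3: y'' + y' - 2y = -1 - 2*t + 6*t^2.
Characteristic equation r² + r - 2 = 0 factors as (r + 2)(r - 1) = 0, so r = -2, 1.
Hence y_h = C1*exp(-2*t) + C2*exp(t).
For the particular solution try y_p = A0 + A1*t + A2*t^2. Substituting and matching coefficients of each power of t gives A0 = -7/2, A1 = -2, A2 = -3, so y_p = -7/2 - 3*t^2 - 2*t.
General solution: y = -7/2 - 3*t^2 - 2*t + C1*exp(-2*t) + C2*exp(t).
Apply the initial conditions: y(0) = -7/2 + C1 + C2 = -3 and y'(0) = -2 + C2 - 2*C1 = -3. Solving gives C1 = 1/2, C2 = 0.

y = -7/2 + exp(-2*t)/2 - 3*t**2 - 2*t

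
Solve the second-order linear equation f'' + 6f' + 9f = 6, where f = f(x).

Characteristic equation r² + 6r + 9 = 0 has discriminant (6)² - 4·(9) = 0, so r = -3 is a repeated root.
Hence f_h = (C1 + C2*x)*exp(-3*x).
For the particular solution try f_p = A0. Substituting and matching coefficients of each power of x gives A0 = 2/3, so f_p = 2/3.

f = 2/3 + C1*exp(-3*x) + C2*x*exp(-3*x)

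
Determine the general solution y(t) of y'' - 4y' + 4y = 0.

Characteristic equation r² - 4r + 4 = 0 has discriminant (-4)² - 4·(4) = 0, so r = 2 is a repeated root.
Hence y_h = (C1 + C2*t)*exp(2*t).

y = C1*exp(2*t) + C2*t*exp(2*t)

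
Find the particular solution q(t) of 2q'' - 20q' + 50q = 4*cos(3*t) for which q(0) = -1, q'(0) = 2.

Divide through by 2: q'' - 10q' + 25q = 2*cos(3*t).
Characteristic equation r² - 10r + 25 = 0 has discriminant (-10)² - 4·(25) = 0, so r = 5 is a repeated root.
Hence q_h = (C1 + C2*t)*exp(5*t).
Try q_p = A*cos(3*t) + B*sin(3*t). Substituting and equating the coefficients of cos(3t) and sin(3t) gives A = 8/289, B = -15/289, so q_p = -15*sin(3*t)/289 + 8*cos(3*t)/289.
General solution: q = -15*sin(3*t)/289 + 8*cos(3*t)/289 + C1*exp(5*t) + C2*t*exp(5*t).
Apply the initial conditions: q(0) = 8/289 + C1 = -1 and q'(0) = -45/289 + C2 + 5*C1 = 2. Solving gives C1 = -297/289, C2 = 124/17.

q = -297*exp(5*t)/289 - 15*sin(3*t)/289 + 8*cos(3*t)/289 + 124*t*exp(5*t)/17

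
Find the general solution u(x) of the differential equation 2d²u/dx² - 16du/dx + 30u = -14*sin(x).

Divide through by 2: u'' - 8u' + 15u = -7*sin(x).
Characteristic equation r² - 8r + 15 = 0 factors as (r - 3)(r - 5) = 0, so r = 3, 5.
Hence u_h = C1*exp(3*x) + C2*exp(5*x).
Try u_p = A*cos(x) + B*sin(x). Substituting and equating the coefficients of cos(x) and sin(x) gives A = -14/65, B = -49/130, so u_p = -49*sin(x)/130 - 14*cos(x)/65.

u = -49*sin(x)/130 - 14*cos(x)/65 + C1*exp(3*x) + C2*exp(5*x)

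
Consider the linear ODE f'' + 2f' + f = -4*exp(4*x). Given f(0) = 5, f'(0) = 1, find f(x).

f = -4*exp(4*x)/25 + 129*exp(-x)/25 + 34*x*exp(-x)/5

Characteristic equation r² + 2r + 1 = 0 has discriminant (2)² - 4·(1) = 0, so r = -1 is a repeated root.
Hence f_h = (C1 + C2*x)*exp(-x).
Try f_p = A*exp(4*x). Substituting into the equation and dividing by exp(4*x) gives A = -4/25, so f_p = -4*exp(4*x)/25.
General solution: f = -4*exp(4*x)/25 + C1*exp(-x) + C2*x*exp(-x).
Apply the initial conditions: f(0) = -4/25 + C1 = 5 and f'(0) = -16/25 + C2 - C1 = 1. Solving gives C1 = 129/25, C2 = 34/5.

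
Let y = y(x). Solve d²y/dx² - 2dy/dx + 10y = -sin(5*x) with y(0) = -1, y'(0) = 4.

y = -2*cos(5*x)/65 + 3*sin(5*x)/65 - 63*cos(3*x)*exp(x)/65 + 308*exp(x)*sin(3*x)/195

Characteristic equation r² - 2r + 10 = 0 has discriminant (-2)² - 4·(10) = -36 < 0, so r = 1 ± 3i.
Hence y_h = C1*cos(3*x)*exp(x) + C2*exp(x)*sin(3*x).
Try y_p = A*cos(5*x) + B*sin(5*x). Substituting and equating the coefficients of cos(5x) and sin(5x) gives A = -2/65, B = 3/65, so y_p = -2*cos(5*x)/65 + 3*sin(5*x)/65.
General solution: y = -2*cos(5*x)/65 + 3*sin(5*x)/65 + C1*cos(3*x)*exp(x) + C2*exp(x)*sin(3*x).
Apply the initial conditions: y(0) = -2/65 + C1 = -1 and y'(0) = 3/13 + C1 + 3*C2 = 4. Solving gives C1 = -63/65, C2 = 308/195.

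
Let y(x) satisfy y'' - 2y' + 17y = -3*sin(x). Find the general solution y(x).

Characteristic equation r² - 2r + 17 = 0 has discriminant (-2)² - 4·(17) = -64 < 0, so r = 1 ± 4i.
Hence y_h = C1*cos(4*x)*exp(x) + C2*exp(x)*sin(4*x).
Try y_p = A*cos(x) + B*sin(x). Substituting and equating the coefficients of cos(x) and sin(x) gives A = -3/130, B = -12/65, so y_p = -12*sin(x)/65 - 3*cos(x)/130.

y = -12*sin(x)/65 - 3*cos(x)/130 + C1*cos(4*x)*exp(x) + C2*exp(x)*sin(4*x)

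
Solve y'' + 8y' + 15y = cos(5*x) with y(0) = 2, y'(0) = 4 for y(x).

y = -99*exp(-5*x)/20 - cos(5*x)/170 + 2*sin(5*x)/85 + 473*exp(-3*x)/68

Characteristic equation r² + 8r + 15 = 0 factors as (r + 5)(r + 3) = 0, so r = -5, -3.
Hence y_h = C1*exp(-5*x) + C2*exp(-3*x).
Try y_p = A*cos(5*x) + B*sin(5*x). Substituting and equating the coefficients of cos(5x) and sin(5x) gives A = -1/170, B = 2/85, so y_p = -cos(5*x)/170 + 2*sin(5*x)/85.
General solution: y = -cos(5*x)/170 + 2*sin(5*x)/85 + C1*exp(-5*x) + C2*exp(-3*x).
Apply the initial conditions: y(0) = -1/170 + C1 + C2 = 2 and y'(0) = 2/17 - 5*C1 - 3*C2 = 4. Solving gives C1 = -99/20, C2 = 473/68.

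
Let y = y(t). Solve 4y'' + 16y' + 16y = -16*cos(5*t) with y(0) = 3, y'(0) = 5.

Divide through by 4: y'' + 4y' + 4y = -4*cos(5*t).
Characteristic equation r² + 4r + 4 = 0 has discriminant (4)² - 4·(4) = 0, so r = -2 is a repeated root.
Hence y_h = (C1 + C2*t)*exp(-2*t).
Try y_p = A*cos(5*t) + B*sin(5*t). Substituting and equating the coefficients of cos(5t) and sin(5t) gives A = 84/841, B = -80/841, so y_p = -80*sin(5*t)/841 + 84*cos(5*t)/841.
General solution: y = -80*sin(5*t)/841 + 84*cos(5*t)/841 + C1*exp(-2*t) + C2*t*exp(-2*t).
Apply the initial conditions: y(0) = 84/841 + C1 = 3 and y'(0) = -400/841 + C2 - 2*C1 = 5. Solving gives C1 = 2439/841, C2 = 327/29.

y = -80*sin(5*t)/841 + 84*cos(5*t)/841 + 2439*exp(-2*t)/841 + 327*t*exp(-2*t)/29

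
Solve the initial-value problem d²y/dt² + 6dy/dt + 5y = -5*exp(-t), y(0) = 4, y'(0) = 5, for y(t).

Characteristic equation r² + 6r + 5 = 0 factors as (r + 1)(r + 5) = 0, so r = -1, -5.
Hence y_h = C1*exp(-t) + C2*exp(-5*t).
Since exp(-t) solves the homogeneous equation (r = -1 is a root of multiplicity 1), multiply the trial by t. Try y_p = A*t*exp(-t). Substituting into the equation and dividing by exp(-t) gives A = -5/4, so y_p = -5*t*exp(-t)/4.
General solution: y = C1*exp(-t) + C2*exp(-5*t) - 5*t*exp(-t)/4.
Apply the initial conditions: y(0) = C1 + C2 = 4 and y'(0) = -5/4 - C1 - 5*C2 = 5. Solving gives C1 = 105/16, C2 = -41/16.

y = -41*exp(-5*t)/16 + 105*exp(-t)/16 - 5*t*exp(-t)/4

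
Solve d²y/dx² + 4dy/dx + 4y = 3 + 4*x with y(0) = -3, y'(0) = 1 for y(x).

Characteristic equation r² + 4r + 4 = 0 has discriminant (4)² - 4·(4) = 0, so r = -2 is a repeated root.
Hence y_h = (C1 + C2*x)*exp(-2*x).
For the particular solution try y_p = A0 + A1*x. Substituting and matching coefficients of each power of x gives A0 = -1/4, A1 = 1, so y_p = -1/4 + x.
General solution: y = -1/4 + x + C1*exp(-2*x) + C2*x*exp(-2*x).
Apply the initial conditions: y(0) = -1/4 + C1 = -3 and y'(0) = 1 + C2 - 2*C1 = 1. Solving gives C1 = -11/4, C2 = -11/2.

y = -1/4 + x - 11*exp(-2*x)/4 - 11*x*exp(-2*x)/2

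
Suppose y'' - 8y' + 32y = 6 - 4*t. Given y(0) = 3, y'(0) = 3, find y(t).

y = 5/32 - t/8 - 33*exp(4*t)*sin(4*t)/16 + 91*cos(4*t)*exp(4*t)/32

Characteristic equation r² - 8r + 32 = 0 has discriminant (-8)² - 4·(32) = -64 < 0, so r = 4 ± 4i.
Hence y_h = C1*cos(4*t)*exp(4*t) + C2*exp(4*t)*sin(4*t).
For the particular solution try y_p = A0 + A1*t. Substituting and matching coefficients of each power of t gives A0 = 5/32, A1 = -1/8, so y_p = 5/32 - t/8.
General solution: y = 5/32 - t/8 + C1*cos(4*t)*exp(4*t) + C2*exp(4*t)*sin(4*t).
Apply the initial conditions: y(0) = 5/32 + C1 = 3 and y'(0) = -1/8 + 4*C1 + 4*C2 = 3. Solving gives C1 = 91/32, C2 = -33/16.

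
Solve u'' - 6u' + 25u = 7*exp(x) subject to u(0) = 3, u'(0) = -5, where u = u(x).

u = 7*exp(x)/20 - 133*exp(3*x)*sin(4*x)/40 + 53*cos(4*x)*exp(3*x)/20

Characteristic equation r² - 6r + 25 = 0 has discriminant (-6)² - 4·(25) = -64 < 0, so r = 3 ± 4i.
Hence u_h = C1*cos(4*x)*exp(3*x) + C2*exp(3*x)*sin(4*x).
Try u_p = A*exp(x). Substituting into the equation and dividing by exp(x) gives A = 7/20, so u_p = 7*exp(x)/20.
General solution: u = 7*exp(x)/20 + C1*cos(4*x)*exp(3*x) + C2*exp(3*x)*sin(4*x).
Apply the initial conditions: u(0) = 7/20 + C1 = 3 and u'(0) = 7/20 + 3*C1 + 4*C2 = -5. Solving gives C1 = 53/20, C2 = -133/40.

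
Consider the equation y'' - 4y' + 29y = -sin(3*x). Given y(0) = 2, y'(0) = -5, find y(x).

Characteristic equation r² - 4r + 29 = 0 has discriminant (-4)² - 4·(29) = -100 < 0, so r = 2 ± 5i.
Hence y_h = C1*cos(5*x)*exp(2*x) + C2*exp(2*x)*sin(5*x).
Try y_p = A*cos(3*x) + B*sin(3*x). Substituting and equating the coefficients of cos(3x) and sin(3x) gives A = -3/136, B = -5/136, so y_p = -5*sin(3*x)/136 - 3*cos(3*x)/136.
General solution: y = -5*sin(3*x)/136 - 3*cos(3*x)/136 + C1*cos(5*x)*exp(2*x) + C2*exp(2*x)*sin(5*x).
Apply the initial conditions: y(0) = -3/136 + C1 = 2 and y'(0) = -15/136 + 2*C1 + 5*C2 = -5. Solving gives C1 = 275/136, C2 = -243/136.

y = -5*sin(3*x)/136 - 3*cos(3*x)/136 - 243*exp(2*x)*sin(5*x)/136 + 275*cos(5*x)*exp(2*x)/136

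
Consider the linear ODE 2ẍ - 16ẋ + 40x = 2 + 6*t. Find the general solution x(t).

Divide through by 2: x'' - 8x' + 20x = 1 + 3*t.
Characteristic equation r² - 8r + 20 = 0 has discriminant (-8)² - 4·(20) = -16 < 0, so r = 4 ± 2i.
Hence x_h = C1*cos(2*t)*exp(4*t) + C2*exp(4*t)*sin(2*t).
For the particular solution try x_p = A0 + A1*t. Substituting and matching coefficients of each power of t gives A0 = 11/100, A1 = 3/20, so x_p = 11/100 + 3*t/20.

x = 11/100 + 3*t/20 + C1*cos(2*t)*exp(4*t) + C2*exp(4*t)*sin(2*t)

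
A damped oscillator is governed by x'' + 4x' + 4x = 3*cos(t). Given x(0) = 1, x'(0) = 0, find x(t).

Characteristic equation r² + 4r + 4 = 0 has discriminant (4)² - 4·(4) = 0, so r = -2 is a repeated root.
Hence x_h = (C1 + C2*t)*exp(-2*t).
Try x_p = A*cos(t) + B*sin(t). Substituting and equating the coefficients of cos(t) and sin(t) gives A = 9/25, B = 12/25, so x_p = 9*cos(t)/25 + 12*sin(t)/25.
General solution: x = 9*cos(t)/25 + 12*sin(t)/25 + C1*exp(-2*t) + C2*t*exp(-2*t).
Apply the initial conditions: x(0) = 9/25 + C1 = 1 and x'(0) = 12/25 + C2 - 2*C1 = 0. Solving gives C1 = 16/25, C2 = 4/5.

x = 9*cos(t)/25 + 12*sin(t)/25 + 16*exp(-2*t)/25 + 4*t*exp(-2*t)/5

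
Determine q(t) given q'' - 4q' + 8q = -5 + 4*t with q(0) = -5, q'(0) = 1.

q = -3/8 + t/2 - 37*cos(2*t)*exp(2*t)/8 + 39*exp(2*t)*sin(2*t)/8

Characteristic equation r² - 4r + 8 = 0 has discriminant (-4)² - 4·(8) = -16 < 0, so r = 2 ± 2i.
Hence q_h = C1*cos(2*t)*exp(2*t) + C2*exp(2*t)*sin(2*t).
For the particular solution try q_p = A0 + A1*t. Substituting and matching coefficients of each power of t gives A0 = -3/8, A1 = 1/2, so q_p = -3/8 + t/2.
General solution: q = -3/8 + t/2 + C1*cos(2*t)*exp(2*t) + C2*exp(2*t)*sin(2*t).
Apply the initial conditions: q(0) = -3/8 + C1 = -5 and q'(0) = 1/2 + 2*C1 + 2*C2 = 1. Solving gives C1 = -37/8, C2 = 39/8.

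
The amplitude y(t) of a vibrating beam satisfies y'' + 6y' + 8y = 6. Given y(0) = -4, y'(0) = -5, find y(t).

y = 3/4 - 12*exp(-2*t) + 29*exp(-4*t)/4

Characteristic equation r² + 6r + 8 = 0 factors as (r + 4)(r + 2) = 0, so r = -4, -2.
Hence y_h = C1*exp(-4*t) + C2*exp(-2*t).
For the particular solution try y_p = A0. Substituting and matching coefficients of each power of t gives A0 = 3/4, so y_p = 3/4.
General solution: y = 3/4 + C1*exp(-4*t) + C2*exp(-2*t).
Apply the initial conditions: y(0) = 3/4 + C1 + C2 = -4 and y'(0) = -4*C1 - 2*C2 = -5. Solving gives C1 = 29/4, C2 = -12.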